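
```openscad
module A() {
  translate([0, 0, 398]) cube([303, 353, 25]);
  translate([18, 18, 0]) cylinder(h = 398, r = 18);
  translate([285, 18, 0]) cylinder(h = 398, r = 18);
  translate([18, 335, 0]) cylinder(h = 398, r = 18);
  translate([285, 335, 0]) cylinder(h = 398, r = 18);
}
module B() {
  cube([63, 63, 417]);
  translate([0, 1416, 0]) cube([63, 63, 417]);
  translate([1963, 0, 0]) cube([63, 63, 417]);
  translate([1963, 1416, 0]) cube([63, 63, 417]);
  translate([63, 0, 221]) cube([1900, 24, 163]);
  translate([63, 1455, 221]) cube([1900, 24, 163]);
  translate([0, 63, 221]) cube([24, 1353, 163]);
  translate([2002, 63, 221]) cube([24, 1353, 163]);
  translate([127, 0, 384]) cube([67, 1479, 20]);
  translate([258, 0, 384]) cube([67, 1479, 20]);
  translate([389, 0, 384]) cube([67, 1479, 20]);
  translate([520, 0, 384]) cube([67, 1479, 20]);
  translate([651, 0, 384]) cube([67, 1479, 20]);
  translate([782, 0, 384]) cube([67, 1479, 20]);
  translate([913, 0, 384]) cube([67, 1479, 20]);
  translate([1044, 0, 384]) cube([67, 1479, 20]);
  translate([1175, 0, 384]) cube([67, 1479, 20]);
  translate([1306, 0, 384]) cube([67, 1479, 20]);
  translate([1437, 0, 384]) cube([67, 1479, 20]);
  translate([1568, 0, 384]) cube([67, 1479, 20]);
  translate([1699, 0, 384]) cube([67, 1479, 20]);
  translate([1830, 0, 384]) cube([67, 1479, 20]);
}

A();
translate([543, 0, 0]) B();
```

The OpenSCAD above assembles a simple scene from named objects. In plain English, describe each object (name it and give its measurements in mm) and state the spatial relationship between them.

A is a four-legged stool. The seat is 303×353 mm, 25 mm thick, top at z = 423 mm. It stands on four round legs, each 36 mm in diameter, from z = 0 to the seat underside, each leg's axis is inset half a diameter from the nearest pair of seat edges (so the leg's bounding box is flush with the corner).

B is a bed frame 2026 mm long (x) by 1479 mm wide (y). Four 63×63 mm corner posts, 417 mm tall, at the corners of the footprint. Four rails of 24 mm thickness and 163 mm height run between adjacent posts with their undersides at z = 221 mm, their outer faces flush with the outside of the frame (the two x-running rails run between the posts' inner faces; the two y-running rails run between the posts' inner faces). 14 slats, each 67 mm wide (x) and 20 mm thick, lie across the top of the two x-running rails, running the full 1479 mm width of the frame in y; the slats are evenly spaced along x between the inner faces of the end posts with equal gaps (rounded down to the nearest mm) at the −x end and between each pair — any rounding remainder accumulates at the +x end.

The bed frame is on the floor beside the stool on its +x side.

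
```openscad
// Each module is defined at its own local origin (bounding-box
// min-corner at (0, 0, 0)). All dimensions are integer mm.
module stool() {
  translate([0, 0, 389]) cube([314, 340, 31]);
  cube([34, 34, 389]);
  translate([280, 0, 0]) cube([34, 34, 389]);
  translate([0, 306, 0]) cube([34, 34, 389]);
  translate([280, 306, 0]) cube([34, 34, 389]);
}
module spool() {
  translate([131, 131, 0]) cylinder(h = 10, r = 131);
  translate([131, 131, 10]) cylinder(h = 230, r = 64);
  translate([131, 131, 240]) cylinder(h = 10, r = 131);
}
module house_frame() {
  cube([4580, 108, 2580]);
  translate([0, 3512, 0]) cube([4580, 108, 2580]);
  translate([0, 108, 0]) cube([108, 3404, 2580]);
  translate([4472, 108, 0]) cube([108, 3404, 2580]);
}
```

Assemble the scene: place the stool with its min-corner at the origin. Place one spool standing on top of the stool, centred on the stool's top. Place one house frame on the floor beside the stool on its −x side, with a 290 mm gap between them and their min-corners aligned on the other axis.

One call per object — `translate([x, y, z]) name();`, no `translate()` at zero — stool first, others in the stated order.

stool();
translate([26, 39, 420]) spool();
translate([-4870, 0, 0]) house_frame();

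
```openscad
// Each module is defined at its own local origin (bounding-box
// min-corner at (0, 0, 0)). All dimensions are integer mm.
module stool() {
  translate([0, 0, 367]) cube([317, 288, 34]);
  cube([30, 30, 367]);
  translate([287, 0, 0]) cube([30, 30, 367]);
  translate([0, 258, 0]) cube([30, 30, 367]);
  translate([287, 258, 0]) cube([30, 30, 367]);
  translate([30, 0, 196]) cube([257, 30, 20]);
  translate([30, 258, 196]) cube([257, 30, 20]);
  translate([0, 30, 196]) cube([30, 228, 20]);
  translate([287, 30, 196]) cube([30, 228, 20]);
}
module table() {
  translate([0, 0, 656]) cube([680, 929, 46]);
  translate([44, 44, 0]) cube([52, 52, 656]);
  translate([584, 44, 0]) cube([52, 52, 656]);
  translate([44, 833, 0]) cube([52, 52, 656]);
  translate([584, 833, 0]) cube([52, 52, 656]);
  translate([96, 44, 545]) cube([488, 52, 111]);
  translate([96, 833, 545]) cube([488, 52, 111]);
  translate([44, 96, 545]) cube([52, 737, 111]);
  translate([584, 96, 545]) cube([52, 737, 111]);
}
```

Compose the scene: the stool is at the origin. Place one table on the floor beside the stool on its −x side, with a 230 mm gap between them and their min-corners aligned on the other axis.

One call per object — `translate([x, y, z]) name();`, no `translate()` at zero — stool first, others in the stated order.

stool();
translate([-910, 0, 0]) table();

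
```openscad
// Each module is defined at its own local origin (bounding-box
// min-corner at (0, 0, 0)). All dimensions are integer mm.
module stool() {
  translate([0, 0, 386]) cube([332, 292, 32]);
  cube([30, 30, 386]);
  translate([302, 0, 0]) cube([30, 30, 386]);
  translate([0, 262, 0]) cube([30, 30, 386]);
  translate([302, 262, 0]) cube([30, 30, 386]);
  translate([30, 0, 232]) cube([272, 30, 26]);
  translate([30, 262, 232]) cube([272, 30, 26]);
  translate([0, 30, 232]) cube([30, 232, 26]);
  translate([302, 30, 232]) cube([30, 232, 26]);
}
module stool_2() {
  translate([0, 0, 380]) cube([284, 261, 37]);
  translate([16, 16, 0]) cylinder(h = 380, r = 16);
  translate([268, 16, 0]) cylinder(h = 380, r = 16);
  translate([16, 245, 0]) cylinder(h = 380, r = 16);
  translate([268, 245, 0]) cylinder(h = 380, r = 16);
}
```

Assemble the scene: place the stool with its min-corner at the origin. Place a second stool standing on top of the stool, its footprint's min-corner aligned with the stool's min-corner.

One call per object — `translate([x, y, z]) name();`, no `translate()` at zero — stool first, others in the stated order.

stool();
translate([0, 0, 418]) stool_2();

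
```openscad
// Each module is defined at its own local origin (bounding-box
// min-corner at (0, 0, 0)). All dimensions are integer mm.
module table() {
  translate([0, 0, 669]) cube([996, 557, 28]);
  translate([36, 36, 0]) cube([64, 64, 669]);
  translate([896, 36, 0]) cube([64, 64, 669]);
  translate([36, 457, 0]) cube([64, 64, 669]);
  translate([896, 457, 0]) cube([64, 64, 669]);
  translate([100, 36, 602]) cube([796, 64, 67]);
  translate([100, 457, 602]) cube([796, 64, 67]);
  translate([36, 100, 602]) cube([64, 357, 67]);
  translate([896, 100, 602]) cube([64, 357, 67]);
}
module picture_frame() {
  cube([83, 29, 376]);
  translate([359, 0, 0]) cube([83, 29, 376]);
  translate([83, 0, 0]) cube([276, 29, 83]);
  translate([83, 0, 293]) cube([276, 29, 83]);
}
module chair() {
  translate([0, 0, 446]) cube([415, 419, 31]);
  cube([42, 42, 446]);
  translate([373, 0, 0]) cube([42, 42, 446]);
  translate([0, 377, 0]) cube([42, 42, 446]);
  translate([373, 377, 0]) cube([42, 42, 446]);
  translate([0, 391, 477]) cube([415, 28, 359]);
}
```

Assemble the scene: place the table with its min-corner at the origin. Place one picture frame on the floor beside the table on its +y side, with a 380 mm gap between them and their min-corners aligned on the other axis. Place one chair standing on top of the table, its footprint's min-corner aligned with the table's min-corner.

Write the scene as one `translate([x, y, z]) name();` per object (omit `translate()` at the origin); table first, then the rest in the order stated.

table();
translate([0, 937, 0]) picture_frame();
translate([0, 0, 697]) chair();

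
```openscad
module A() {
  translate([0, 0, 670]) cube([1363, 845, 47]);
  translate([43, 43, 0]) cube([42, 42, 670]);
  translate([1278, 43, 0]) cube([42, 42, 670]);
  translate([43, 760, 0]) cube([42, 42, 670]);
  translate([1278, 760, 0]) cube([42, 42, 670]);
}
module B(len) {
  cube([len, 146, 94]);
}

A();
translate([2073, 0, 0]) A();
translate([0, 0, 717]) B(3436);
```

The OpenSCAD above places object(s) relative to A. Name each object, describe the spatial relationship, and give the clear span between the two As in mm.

A is a table. B is a beam. A beam spans the tops of two tables. The clear span between the two tables is 710 mm.

Second table starts at x = 2073; first ends at x = 1363; clear span = 2073 − 1363 = 710 mm.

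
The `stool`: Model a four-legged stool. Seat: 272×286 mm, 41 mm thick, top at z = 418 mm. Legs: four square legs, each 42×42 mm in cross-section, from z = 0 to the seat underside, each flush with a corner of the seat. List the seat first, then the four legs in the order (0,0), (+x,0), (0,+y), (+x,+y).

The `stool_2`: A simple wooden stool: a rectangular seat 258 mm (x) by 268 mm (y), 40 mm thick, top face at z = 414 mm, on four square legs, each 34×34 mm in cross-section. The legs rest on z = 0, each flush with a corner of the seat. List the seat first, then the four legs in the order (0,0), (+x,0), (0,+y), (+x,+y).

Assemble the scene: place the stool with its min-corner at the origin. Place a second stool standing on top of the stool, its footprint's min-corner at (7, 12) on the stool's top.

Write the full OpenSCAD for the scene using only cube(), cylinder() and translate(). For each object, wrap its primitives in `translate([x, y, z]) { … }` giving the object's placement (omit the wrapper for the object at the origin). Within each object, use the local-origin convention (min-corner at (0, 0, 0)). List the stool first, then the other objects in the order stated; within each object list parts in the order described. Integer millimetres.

translate([0, 0, 377]) cube([272, 286, 41]);
cube([42, 42, 377]);
translate([230, 0, 0]) cube([42, 42, 377]);
translate([0, 244, 0]) cube([42, 42, 377]);
translate([230, 244, 0]) cube([42, 42, 377]);
translate([7, 12, 418]) {
  translate([0, 0, 374]) cube([258, 268, 40]);
  cube([34, 34, 374]);
  translate([224, 0, 0]) cube([34, 34, 374]);
  translate([0, 234, 0]) cube([34, 34, 374]);
  translate([224, 234, 0]) cube([34, 34, 374]);
}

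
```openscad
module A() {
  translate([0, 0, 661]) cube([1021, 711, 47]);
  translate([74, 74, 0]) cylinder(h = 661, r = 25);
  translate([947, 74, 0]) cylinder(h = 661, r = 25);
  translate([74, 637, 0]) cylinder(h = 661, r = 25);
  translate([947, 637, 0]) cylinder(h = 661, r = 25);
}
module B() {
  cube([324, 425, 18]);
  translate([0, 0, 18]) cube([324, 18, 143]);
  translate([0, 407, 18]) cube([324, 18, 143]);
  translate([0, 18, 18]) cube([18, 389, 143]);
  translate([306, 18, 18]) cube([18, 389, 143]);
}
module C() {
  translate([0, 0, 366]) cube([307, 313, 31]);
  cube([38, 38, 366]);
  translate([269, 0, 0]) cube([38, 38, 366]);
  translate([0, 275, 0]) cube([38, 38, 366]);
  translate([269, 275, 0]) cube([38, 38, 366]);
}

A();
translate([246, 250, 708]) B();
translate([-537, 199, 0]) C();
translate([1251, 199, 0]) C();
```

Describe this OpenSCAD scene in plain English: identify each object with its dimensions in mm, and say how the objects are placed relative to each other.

A is a table: top 1021 mm (x) × 711 mm (y), 47 mm thick, upper face at z = 708 mm, on four round legs of 50 mm diameter, each leg's bounding box inset 49 mm from the nearest pair of top edges, running from z = 0 to the bottom of the top.

B is an open storage box with external size 324×425×161 mm and wall thickness 18 mm (the base is also 18 mm thick). The base covers the whole footprint; the four walls stand on the base, with the y-facing walls full-width and the x-facing walls fitting between their inner faces.

C is a simple wooden stool: a rectangular seat 307 mm (x) by 313 mm (y), 31 mm thick, top face at z = 397 mm, on four square legs, each 38×38 mm in cross-section. The legs rest on z = 0, each flush with a corner of the seat.

The open box is on top of the table. Two stools sit around the table at the −x, +x sides.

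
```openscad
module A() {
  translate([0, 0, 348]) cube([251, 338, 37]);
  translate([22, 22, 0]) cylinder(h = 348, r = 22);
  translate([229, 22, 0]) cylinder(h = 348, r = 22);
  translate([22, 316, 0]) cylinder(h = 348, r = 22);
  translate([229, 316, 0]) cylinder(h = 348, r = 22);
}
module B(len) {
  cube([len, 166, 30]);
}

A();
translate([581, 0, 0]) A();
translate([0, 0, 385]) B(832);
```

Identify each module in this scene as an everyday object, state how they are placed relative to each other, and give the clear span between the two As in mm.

A is a stool. B is a beam. A beam spans the tops of two stools. The clear span between the two stools is 330 mm.

Second stool starts at x = 581; first ends at x = 251; clear span = 581 − 251 = 330 mm.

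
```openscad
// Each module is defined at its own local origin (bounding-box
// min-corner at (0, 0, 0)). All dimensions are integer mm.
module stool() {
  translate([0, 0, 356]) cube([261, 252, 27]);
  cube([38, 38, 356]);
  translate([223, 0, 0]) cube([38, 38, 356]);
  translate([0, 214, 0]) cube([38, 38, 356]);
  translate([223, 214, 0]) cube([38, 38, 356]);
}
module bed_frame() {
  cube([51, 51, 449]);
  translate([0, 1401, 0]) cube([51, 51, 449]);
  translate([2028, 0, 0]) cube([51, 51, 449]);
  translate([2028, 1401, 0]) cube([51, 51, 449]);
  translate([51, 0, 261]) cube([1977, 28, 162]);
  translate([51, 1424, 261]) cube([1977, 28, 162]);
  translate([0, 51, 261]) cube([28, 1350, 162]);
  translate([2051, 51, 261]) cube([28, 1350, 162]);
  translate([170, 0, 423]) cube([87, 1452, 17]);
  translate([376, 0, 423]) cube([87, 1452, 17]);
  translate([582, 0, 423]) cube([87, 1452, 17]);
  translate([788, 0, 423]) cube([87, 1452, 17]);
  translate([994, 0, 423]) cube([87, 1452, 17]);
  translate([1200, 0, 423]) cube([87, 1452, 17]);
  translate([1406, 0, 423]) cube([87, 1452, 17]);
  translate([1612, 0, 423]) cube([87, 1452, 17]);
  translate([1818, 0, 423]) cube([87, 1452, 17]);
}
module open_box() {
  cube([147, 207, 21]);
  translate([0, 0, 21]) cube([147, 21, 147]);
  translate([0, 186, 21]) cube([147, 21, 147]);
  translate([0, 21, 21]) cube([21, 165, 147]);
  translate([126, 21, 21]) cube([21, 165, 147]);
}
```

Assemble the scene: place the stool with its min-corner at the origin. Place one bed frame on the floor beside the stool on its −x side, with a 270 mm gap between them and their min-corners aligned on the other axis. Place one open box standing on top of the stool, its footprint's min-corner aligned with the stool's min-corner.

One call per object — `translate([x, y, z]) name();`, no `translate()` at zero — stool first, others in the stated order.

stool();
translate([-2349, 0, 0]) bed_frame();
translate([0, 0, 383]) open_box();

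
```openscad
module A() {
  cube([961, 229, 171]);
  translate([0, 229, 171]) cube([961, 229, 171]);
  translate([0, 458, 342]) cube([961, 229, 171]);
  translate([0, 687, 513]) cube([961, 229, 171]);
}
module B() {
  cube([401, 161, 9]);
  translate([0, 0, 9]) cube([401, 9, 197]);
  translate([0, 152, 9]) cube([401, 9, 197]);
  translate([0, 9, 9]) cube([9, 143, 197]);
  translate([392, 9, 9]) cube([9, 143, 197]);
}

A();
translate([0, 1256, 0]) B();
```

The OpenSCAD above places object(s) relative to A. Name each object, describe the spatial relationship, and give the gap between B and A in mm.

The open box's nearest face is 340 mm from the staircase's +y face.

A is a staircase. B is an open box. The open box is on the floor beside the staircase on its +y side. The gap between the open box and the staircase is 340 mm.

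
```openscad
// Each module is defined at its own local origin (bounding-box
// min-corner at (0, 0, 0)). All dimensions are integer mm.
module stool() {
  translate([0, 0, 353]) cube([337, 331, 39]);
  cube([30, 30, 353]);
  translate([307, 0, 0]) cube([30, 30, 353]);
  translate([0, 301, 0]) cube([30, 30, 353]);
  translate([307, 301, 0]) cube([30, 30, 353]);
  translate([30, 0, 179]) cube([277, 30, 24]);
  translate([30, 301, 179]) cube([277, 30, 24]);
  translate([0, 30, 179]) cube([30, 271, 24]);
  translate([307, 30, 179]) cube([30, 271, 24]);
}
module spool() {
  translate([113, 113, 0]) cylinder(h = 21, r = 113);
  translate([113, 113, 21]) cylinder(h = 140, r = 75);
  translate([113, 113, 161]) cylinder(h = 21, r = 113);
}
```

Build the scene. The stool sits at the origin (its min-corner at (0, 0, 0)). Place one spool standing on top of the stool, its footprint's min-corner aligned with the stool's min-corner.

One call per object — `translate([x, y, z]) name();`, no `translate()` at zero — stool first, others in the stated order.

stool();
translate([0, 0, 392]) spool();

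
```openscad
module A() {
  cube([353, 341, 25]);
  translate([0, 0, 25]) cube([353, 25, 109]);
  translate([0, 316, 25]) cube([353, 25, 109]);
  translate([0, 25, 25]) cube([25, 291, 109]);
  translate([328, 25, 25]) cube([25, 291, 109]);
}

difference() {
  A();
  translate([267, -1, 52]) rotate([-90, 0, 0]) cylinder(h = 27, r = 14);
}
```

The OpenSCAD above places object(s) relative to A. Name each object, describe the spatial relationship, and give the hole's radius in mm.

The subtracted cylinder has r = 14 mm.

A is an open box. The open box has a circular hole through its front wall. The hole's radius is 14 mm.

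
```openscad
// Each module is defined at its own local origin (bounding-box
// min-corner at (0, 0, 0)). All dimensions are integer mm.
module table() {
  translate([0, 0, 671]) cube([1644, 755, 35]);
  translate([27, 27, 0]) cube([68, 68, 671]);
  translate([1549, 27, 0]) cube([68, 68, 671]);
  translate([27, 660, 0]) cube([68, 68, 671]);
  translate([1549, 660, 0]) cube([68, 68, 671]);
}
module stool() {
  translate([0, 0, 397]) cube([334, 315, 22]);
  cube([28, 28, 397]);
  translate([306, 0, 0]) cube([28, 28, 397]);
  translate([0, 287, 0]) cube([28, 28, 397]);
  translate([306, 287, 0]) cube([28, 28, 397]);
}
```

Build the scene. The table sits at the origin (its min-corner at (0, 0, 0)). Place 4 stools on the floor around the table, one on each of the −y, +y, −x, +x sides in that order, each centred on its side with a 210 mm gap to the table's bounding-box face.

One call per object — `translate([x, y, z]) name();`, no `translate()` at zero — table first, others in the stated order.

table();
translate([655, -525, 0]) stool();
translate([655, 965, 0]) stool();
translate([-544, 220, 0]) stool();
translate([1854, 220, 0]) stool();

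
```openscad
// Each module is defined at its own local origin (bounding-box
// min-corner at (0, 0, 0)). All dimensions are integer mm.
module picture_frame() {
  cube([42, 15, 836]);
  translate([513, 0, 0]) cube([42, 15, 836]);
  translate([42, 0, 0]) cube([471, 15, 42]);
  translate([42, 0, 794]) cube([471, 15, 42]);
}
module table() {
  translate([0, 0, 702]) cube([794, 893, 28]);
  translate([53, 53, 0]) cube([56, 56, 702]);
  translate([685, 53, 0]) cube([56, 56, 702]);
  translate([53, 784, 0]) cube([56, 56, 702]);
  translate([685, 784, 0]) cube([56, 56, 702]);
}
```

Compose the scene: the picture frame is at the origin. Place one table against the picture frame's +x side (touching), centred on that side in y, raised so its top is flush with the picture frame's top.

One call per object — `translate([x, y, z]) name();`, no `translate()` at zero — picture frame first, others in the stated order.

picture_frame();
translate([555, -439, 106]) table();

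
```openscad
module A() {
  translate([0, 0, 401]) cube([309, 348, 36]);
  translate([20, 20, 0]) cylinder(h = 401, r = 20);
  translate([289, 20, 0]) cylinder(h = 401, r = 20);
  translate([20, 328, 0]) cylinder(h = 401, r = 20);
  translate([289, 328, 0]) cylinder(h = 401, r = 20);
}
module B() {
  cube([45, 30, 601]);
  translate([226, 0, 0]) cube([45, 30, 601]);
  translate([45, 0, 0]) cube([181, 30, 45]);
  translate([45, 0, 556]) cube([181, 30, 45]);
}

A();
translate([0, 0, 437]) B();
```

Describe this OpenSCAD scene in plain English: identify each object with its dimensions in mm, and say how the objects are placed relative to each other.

A is a four-legged stool. The seat is 309×348 mm, 36 mm thick, top at z = 437 mm. It stands on four round legs, each 40 mm in diameter, from z = 0 to the seat underside, each leg's axis is inset half a diameter from the nearest pair of seat edges (so the leg's bounding box is flush with the corner).

B is a rectangular picture frame lying in the x–z plane (depth along y). The opening is 181 mm wide (x) by 511 mm tall (z), surrounded by a border 45 mm wide on all four sides. The frame is 30 mm deep and is made of two full-height vertical stiles with two horizontal rails fitted between them.

The picture frame is on top of the stool.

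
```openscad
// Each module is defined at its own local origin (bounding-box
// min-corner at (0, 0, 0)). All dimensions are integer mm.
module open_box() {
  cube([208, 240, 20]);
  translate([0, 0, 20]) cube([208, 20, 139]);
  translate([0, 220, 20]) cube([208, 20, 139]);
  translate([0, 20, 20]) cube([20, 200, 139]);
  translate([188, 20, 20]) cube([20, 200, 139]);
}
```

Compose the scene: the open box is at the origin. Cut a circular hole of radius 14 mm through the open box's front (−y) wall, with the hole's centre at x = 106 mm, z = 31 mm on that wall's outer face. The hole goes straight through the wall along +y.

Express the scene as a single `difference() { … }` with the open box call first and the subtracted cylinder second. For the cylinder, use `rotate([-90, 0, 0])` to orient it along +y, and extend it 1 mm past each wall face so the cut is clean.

difference() {
  open_box();
  translate([106, -1, 31]) rotate([-90, 0, 0]) cylinder(h = 22, r = 14);
}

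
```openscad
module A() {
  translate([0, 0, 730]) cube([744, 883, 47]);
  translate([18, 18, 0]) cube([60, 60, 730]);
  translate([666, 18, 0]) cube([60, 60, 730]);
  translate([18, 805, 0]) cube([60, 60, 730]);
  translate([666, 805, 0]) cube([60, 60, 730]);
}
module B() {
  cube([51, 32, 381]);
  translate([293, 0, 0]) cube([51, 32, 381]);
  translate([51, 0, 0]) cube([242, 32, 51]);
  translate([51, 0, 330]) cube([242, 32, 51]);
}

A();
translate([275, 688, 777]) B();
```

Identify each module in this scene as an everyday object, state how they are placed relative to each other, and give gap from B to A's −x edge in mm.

The picture frame's min-x is at 275; the table's min-x is 0; gap = 275 mm.

A is a table. B is a picture frame. The picture frame is on top of the table. The gap from the picture frame to the table's −x edge is 275 mm.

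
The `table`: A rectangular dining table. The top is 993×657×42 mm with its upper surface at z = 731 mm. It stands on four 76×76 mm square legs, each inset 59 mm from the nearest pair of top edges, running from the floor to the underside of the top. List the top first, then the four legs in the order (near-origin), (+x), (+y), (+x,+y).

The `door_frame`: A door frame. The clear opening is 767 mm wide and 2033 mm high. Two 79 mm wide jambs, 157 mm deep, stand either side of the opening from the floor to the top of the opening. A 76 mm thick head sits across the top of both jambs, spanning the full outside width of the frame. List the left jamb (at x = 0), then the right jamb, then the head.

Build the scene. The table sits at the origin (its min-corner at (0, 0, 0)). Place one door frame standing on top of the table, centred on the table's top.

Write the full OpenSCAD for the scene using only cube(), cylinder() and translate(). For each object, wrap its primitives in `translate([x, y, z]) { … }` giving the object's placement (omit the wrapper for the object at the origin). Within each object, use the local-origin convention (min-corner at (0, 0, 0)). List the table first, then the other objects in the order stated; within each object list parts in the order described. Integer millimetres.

translate([0, 0, 689]) cube([993, 657, 42]);
translate([59, 59, 0]) cube([76, 76, 689]);
translate([858, 59, 0]) cube([76, 76, 689]);
translate([59, 522, 0]) cube([76, 76, 689]);
translate([858, 522, 0]) cube([76, 76, 689]);
translate([34, 250, 731]) {
  cube([79, 157, 2033]);
  translate([846, 0, 0]) cube([79, 157, 2033]);
  translate([0, 0, 2033]) cube([925, 157, 76]);
}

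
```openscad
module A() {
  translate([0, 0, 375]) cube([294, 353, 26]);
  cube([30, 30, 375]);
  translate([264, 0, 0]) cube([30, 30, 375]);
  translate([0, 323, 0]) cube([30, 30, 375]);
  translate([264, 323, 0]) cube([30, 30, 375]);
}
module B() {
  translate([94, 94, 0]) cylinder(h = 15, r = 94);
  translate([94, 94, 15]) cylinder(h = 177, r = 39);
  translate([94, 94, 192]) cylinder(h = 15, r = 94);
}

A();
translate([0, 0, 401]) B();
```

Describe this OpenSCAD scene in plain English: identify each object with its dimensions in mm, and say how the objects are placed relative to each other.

A is a four-legged stool. The seat is 294×353 mm, 26 mm thick, top at z = 401 mm. It stands on four square legs, each 30×30 mm in cross-section, from z = 0 to the seat underside, each flush with a corner of the seat.

B is a spool: two coaxial disc flanges of radius 94 mm and thickness 15 mm, joined by a core cylinder of radius 39 mm and height 177 mm. The lower flange rests on z = 0 and the three cylinders share a vertical axis.

The spool is on top of the stool.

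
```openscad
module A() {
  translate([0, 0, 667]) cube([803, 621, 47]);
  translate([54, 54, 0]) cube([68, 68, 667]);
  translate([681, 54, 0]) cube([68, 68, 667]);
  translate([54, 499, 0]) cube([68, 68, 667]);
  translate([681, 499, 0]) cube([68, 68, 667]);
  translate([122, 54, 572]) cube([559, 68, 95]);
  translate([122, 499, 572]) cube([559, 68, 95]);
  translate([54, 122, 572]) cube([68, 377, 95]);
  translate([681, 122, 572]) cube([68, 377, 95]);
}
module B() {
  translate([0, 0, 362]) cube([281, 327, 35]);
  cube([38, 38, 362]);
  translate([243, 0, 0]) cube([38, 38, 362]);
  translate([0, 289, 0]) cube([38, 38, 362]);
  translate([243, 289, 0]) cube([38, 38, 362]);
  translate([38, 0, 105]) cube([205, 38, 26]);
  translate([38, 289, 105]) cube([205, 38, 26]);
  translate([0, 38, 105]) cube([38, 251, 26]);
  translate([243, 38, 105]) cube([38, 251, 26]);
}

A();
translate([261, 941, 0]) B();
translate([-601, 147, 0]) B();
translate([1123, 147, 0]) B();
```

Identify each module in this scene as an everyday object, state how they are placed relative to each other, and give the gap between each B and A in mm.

A is a table. B is a stool. Three stools sit around the table at the +y, −x, +x sides. The gap between each stool and the table is 320 mm.

Each stool's nearest face is 320 mm from the table's bounding box.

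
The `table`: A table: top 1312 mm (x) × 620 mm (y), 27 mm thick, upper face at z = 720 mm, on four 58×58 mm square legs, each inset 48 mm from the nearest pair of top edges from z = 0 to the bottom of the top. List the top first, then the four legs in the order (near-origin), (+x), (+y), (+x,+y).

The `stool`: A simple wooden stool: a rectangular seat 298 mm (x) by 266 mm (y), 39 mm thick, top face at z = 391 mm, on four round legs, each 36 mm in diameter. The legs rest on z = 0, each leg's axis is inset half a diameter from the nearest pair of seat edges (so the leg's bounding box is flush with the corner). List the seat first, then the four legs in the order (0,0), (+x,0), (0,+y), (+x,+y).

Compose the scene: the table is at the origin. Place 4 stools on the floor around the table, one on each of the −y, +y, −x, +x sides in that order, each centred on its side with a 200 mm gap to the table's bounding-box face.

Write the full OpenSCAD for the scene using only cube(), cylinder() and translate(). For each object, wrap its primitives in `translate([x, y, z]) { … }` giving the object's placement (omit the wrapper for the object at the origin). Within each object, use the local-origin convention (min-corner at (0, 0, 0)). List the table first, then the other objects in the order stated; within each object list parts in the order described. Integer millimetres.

translate([0, 0, 693]) cube([1312, 620, 27]);
translate([48, 48, 0]) cube([58, 58, 693]);
translate([1206, 48, 0]) cube([58, 58, 693]);
translate([48, 514, 0]) cube([58, 58, 693]);
translate([1206, 514, 0]) cube([58, 58, 693]);
translate([507, -466, 0]) {
  translate([0, 0, 352]) cube([298, 266, 39]);
  translate([18, 18, 0]) cylinder(h = 352, r = 18);
  translate([280, 18, 0]) cylinder(h = 352, r = 18);
  translate([18, 248, 0]) cylinder(h = 352, r = 18);
  translate([280, 248, 0]) cylinder(h = 352, r = 18);
}
translate([507, 820, 0]) {
  translate([0, 0, 352]) cube([298, 266, 39]);
  translate([18, 18, 0]) cylinder(h = 352, r = 18);
  translate([280, 18, 0]) cylinder(h = 352, r = 18);
  translate([18, 248, 0]) cylinder(h = 352, r = 18);
  translate([280, 248, 0]) cylinder(h = 352, r = 18);
}
translate([-498, 177, 0]) {
  translate([0, 0, 352]) cube([298, 266, 39]);
  translate([18, 18, 0]) cylinder(h = 352, r = 18);
  translate([280, 18, 0]) cylinder(h = 352, r = 18);
  translate([18, 248, 0]) cylinder(h = 352, r = 18);
  translate([280, 248, 0]) cylinder(h = 352, r = 18);
}
translate([1512, 177, 0]) {
  translate([0, 0, 352]) cube([298, 266, 39]);
  translate([18, 18, 0]) cylinder(h = 352, r = 18);
  translate([280, 18, 0]) cylinder(h = 352, r = 18);
  translate([18, 248, 0]) cylinder(h = 352, r = 18);
  translate([280, 248, 0]) cylinder(h = 352, r = 18);
}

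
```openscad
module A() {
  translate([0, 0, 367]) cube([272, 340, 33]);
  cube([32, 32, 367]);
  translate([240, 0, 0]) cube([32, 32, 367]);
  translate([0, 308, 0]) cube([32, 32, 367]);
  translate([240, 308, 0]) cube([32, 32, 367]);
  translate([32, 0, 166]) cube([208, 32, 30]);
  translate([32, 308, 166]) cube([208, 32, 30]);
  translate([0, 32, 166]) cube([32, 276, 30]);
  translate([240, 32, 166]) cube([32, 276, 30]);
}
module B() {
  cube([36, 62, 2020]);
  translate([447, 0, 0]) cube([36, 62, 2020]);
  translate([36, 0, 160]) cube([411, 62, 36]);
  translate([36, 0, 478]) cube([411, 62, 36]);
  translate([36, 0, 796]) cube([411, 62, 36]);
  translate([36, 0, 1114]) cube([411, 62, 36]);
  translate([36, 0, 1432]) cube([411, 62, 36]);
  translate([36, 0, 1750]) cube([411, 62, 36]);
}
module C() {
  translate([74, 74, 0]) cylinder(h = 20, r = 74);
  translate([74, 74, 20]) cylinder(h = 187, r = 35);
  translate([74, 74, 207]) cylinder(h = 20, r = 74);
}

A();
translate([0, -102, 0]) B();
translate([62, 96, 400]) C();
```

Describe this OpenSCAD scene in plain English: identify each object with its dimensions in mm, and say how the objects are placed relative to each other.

A is a four-legged stool. The seat is a 272×340×33 mm slab whose top surface is at z = 400 mm; four square legs, each 32×32 mm in cross-section, run from the floor (z = 0) to the underside of the seat, each flush with a corner of the seat. Four stretchers, 32 mm wide and 30 mm tall, connect adjacent legs with their undersides at z = 166 mm, each running between the inner faces of the legs it joins and aligned with the legs' outer faces on the other axis.

B is a straight ladder. Two 36×62 mm vertical rails, 2020 mm tall, stand 483 mm apart (outside-to-outside) with their front faces coplanar on the −y side. 6 rungs, each 62 mm deep and 36 mm tall, span between the inner faces of the rails, front faces flush with the rails. The lowest rung's underside is at z = 160 mm and rungs are spaced 318 mm apart (underside to underside).

C is a spool: two coaxial disc flanges of radius 74 mm and thickness 20 mm, joined by a core cylinder of radius 35 mm and height 187 mm. The lower flange rests on z = 0 and the three cylinders share a vertical axis.

The ladder is on the floor beside the stool on its −y side. The spool is on top of the stool, centred.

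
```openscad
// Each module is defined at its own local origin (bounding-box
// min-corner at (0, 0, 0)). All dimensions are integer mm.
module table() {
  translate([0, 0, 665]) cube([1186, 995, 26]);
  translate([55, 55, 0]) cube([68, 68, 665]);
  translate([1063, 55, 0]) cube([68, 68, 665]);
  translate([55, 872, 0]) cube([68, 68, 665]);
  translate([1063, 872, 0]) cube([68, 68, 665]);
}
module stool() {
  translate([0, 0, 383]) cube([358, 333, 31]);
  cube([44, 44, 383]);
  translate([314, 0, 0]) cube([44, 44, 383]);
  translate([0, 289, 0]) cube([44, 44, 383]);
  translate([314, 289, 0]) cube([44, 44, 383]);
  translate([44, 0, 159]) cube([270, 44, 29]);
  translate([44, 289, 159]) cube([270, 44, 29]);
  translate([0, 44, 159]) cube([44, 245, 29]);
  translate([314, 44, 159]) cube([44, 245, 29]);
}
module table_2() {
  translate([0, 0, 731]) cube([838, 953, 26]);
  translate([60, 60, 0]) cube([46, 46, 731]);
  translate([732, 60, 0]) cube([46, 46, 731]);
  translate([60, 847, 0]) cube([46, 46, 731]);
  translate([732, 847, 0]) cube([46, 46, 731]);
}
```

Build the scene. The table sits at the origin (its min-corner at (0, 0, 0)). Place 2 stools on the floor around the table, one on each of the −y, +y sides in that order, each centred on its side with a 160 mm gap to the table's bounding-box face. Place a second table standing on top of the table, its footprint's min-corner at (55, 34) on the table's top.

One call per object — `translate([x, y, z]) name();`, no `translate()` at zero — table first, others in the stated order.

table();
translate([414, -493, 0]) stool();
translate([414, 1155, 0]) stool();
translate([55, 34, 691]) table_2();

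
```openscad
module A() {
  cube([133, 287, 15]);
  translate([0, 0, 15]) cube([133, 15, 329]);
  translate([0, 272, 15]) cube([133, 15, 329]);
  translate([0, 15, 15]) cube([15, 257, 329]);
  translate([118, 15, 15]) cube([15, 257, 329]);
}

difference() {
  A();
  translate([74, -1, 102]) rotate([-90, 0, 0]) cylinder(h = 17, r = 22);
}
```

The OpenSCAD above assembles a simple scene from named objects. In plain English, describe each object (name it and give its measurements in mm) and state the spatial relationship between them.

A is an open storage box with external size 133×287×344 mm and wall thickness 15 mm (the base is also 15 mm thick). The base covers the whole footprint; the four walls stand on the base, with the y-facing walls full-width and the x-facing walls fitting between their inner faces.

The open box has a circular hole of radius 22 mm through its front wall, centred at (x = 74, z = 102).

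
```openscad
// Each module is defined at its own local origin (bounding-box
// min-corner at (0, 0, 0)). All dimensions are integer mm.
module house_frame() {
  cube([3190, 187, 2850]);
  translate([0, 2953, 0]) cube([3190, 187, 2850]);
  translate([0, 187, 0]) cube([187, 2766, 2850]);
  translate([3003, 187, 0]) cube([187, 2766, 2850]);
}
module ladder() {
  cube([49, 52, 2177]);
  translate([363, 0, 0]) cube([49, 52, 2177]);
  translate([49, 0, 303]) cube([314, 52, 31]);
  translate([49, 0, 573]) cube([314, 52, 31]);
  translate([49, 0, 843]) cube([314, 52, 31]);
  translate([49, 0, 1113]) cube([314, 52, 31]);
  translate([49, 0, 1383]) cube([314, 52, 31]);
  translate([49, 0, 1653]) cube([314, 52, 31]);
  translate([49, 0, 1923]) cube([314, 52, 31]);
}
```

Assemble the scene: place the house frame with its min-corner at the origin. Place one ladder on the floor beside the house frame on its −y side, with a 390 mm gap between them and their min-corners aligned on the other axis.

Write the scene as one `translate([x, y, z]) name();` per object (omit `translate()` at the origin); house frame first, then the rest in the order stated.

house_frame();
translate([0, -442, 0]) ladder();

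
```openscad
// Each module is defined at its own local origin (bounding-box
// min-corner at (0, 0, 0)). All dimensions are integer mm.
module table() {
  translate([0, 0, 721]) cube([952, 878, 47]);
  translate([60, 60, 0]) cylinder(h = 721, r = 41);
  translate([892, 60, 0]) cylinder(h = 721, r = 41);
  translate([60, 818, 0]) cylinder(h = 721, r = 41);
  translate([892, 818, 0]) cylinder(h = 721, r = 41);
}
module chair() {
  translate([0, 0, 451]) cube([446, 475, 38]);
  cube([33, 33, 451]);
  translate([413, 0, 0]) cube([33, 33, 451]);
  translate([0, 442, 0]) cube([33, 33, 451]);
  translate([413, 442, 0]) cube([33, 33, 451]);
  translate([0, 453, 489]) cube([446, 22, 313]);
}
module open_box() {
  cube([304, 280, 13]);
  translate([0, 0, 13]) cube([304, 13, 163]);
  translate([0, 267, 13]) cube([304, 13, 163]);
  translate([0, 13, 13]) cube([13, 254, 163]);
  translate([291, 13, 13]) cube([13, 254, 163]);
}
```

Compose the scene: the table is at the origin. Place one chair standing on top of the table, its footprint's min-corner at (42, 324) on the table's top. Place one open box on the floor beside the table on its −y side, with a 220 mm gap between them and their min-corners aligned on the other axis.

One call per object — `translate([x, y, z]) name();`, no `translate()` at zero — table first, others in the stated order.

table();
translate([42, 324, 768]) chair();
translate([0, -500, 0]) open_box();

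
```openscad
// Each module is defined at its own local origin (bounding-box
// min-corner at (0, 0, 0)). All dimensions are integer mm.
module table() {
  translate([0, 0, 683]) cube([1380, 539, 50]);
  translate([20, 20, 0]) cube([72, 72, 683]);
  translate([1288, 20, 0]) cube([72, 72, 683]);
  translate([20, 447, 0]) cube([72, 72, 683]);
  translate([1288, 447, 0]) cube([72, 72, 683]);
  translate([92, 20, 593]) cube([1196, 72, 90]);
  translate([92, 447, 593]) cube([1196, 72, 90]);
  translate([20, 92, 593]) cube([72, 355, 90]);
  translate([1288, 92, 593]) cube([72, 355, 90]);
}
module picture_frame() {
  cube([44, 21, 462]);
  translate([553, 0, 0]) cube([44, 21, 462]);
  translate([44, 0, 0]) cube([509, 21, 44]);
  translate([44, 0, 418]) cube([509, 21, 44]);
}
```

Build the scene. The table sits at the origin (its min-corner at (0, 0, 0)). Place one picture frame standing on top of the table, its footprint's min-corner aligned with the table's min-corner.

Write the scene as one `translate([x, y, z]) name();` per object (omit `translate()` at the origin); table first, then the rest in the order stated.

table();
translate([0, 0, 733]) picture_frame();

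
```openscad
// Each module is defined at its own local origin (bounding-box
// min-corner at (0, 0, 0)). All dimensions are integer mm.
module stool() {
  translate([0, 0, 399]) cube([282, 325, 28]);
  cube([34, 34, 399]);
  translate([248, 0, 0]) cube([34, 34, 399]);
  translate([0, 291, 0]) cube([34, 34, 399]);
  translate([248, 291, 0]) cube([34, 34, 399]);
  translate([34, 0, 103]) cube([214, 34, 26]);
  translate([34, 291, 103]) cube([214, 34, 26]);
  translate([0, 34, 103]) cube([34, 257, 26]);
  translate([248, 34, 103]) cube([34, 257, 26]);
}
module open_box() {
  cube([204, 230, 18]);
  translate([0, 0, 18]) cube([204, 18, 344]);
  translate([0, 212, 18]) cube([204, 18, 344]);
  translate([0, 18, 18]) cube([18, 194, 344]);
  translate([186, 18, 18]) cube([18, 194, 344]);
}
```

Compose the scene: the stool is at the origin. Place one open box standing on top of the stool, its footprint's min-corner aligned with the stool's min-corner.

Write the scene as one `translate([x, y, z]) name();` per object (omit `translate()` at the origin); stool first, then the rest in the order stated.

stool();
translate([0, 0, 427]) open_box();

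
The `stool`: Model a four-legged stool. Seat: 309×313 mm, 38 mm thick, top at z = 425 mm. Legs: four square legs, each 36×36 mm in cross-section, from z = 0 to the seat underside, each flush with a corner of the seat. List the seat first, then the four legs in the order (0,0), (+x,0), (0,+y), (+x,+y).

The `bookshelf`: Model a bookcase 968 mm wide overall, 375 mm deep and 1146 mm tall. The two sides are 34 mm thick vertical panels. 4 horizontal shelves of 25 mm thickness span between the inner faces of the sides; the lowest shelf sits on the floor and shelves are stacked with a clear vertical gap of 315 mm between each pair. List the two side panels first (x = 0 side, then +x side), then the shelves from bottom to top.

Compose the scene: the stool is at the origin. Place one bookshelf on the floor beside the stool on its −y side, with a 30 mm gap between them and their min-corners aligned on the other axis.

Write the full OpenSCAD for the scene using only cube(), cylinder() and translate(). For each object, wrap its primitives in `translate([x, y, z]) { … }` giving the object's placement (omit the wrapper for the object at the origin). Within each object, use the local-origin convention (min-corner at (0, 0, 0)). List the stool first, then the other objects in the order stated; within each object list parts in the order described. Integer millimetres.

translate([0, 0, 387]) cube([309, 313, 38]);
cube([36, 36, 387]);
translate([273, 0, 0]) cube([36, 36, 387]);
translate([0, 277, 0]) cube([36, 36, 387]);
translate([273, 277, 0]) cube([36, 36, 387]);
translate([0, -405, 0]) {
  cube([34, 375, 1146]);
  translate([934, 0, 0]) cube([34, 375, 1146]);
  translate([34, 0, 0]) cube([900, 375, 25]);
  translate([34, 0, 340]) cube([900, 375, 25]);
  translate([34, 0, 680]) cube([900, 375, 25]);
  translate([34, 0, 1020]) cube([900, 375, 25]);
}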